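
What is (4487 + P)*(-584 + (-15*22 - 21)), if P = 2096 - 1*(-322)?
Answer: -6456175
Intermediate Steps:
P = 2418 (P = 2096 + 322 = 2418)
(4487 + P)*(-584 + (-15*22 - 21)) = (4487 + 2418)*(-584 + (-15*22 - 21)) = 6905*(-584 + (-330 - 21)) = 6905*(-584 - 351) = 6905*(-935) = -6456175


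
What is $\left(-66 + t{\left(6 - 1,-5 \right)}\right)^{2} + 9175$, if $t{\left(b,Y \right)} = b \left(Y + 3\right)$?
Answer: $14951$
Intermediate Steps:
$t{\left(b,Y \right)} = b \left(3 + Y\right)$
$\left(-66 + t{\left(6 - 1,-5 \right)}\right)^{2} + 9175 = \left(-66 + \left(6 - 1\right) \left(3 - 5\right)\right)^{2} + 9175 = \left(-66 + \left(6 - 1\right) \left(-2\right)\right)^{2} + 9175 = \left(-66 + 5 \left(-2\right)\right)^{2} + 9175 = \left(-66 - 10\right)^{2} + 9175 = \left(-76\right)^{2} + 9175 = 5776 + 9175 = 14951$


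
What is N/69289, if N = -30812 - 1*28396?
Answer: -59208/69289 ≈ -0.85451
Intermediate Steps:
N = -59208 (N = -30812 - 28396 = -59208)
N/69289 = -59208/69289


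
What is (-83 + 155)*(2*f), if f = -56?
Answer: -8064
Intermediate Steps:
(-83 + 155)*(2*f) = (-83 + 155)*(2*(-56)) = 72*(-112) = -8064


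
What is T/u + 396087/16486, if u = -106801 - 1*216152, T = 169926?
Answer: 41705361625/1774734386 ≈ 23.499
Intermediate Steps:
u = -322953 (u = -106801 - 216152 = -322953)
T/u + 396087/16486 = 169926/(-322953) + 396087/16486 = 169926*(-1/322953) + 396087*(1/16486) = -56642/107651 + 396087/16486 = 41705361625/1774734386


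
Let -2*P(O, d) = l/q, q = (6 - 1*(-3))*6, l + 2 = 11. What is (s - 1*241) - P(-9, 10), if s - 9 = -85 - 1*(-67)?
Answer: -2999/12 ≈ -249.92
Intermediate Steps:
s = -9 (s = 9 + (-85 - 1*(-67)) = 9 + (-85 + 67) = 9 - 18 = -9)
l = 9 (l = -2 + 11 = 9)
q = 54 (q = (6 + 3)*6 = 9*6 = 54)
P(O, d) = -1/12 (P(O, d) = -9/(2*54) = -½*⅙ = -1/12)
(s - 1*241) - P(-9, 10) = (-9 - 1*241) - 1*(-1/12) = (-9 - 241) + 1/12 = -250 + 1/12 = -2999/12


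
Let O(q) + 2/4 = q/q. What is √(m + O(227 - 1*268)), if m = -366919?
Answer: I*√1467674/2 ≈ 605.74*I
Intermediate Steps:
O(q) = ½ (O(q) = -½ + q/q = -½ + 1 = ½)
√(m + O(227 - 1*268)) = √(-366919 + ½) = √(-733837/2) = I*√1467674/2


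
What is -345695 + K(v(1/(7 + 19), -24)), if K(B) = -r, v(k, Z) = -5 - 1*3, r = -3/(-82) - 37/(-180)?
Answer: -2551230887/7380 ≈ -3.4570e+5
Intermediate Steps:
r = 1787/7380 (r = -3*(-1/82) - 37*(-1/180) = 3/82 + 37/180 = 1787/7380 ≈ 0.24214)
v(k, Z) = -8 (v(k, Z) = -5 - 3 = -8)
K(B) = -1787/7380 (K(B) = -1*1787/7380 = -1787/7380)
-345695 + K(v(1/(7 + 19), -24)) = -345695 - 1787/7380 = -2551230887/7380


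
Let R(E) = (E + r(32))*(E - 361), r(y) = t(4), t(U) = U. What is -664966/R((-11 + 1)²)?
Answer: 332483/13572 ≈ 24.498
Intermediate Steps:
r(y) = 4
R(E) = (-361 + E)*(4 + E) (R(E) = (E + 4)*(E - 361) = (4 + E)*(-361 + E) = (-361 + E)*(4 + E))
-664966/R((-11 + 1)²) = -664966/(-1444 + ((-11 + 1)²)² - 357*(-11 + 1)²) = -664966/(-1444 + ((-10)²)² - 357*(-10)²) = -664966/(-1444 + 100² - 357*100) = -664966/(-1444 + 10000 - 35700) = -664966/(-27144) = -664966*(-1/27144) = 332483/13572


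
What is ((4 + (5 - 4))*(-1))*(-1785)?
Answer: 8925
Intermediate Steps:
((4 + (5 - 4))*(-1))*(-1785) = ((4 + 1)*(-1))*(-1785) = (5*(-1))*(-1785) = -5*(-1785) = 8925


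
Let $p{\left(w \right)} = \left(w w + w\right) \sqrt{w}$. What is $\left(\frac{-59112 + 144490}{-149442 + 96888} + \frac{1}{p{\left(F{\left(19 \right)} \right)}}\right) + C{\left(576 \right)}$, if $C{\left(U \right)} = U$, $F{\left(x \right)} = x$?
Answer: $\frac{15092863}{26277} + \frac{\sqrt{19}}{7220} \approx 574.38$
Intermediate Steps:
$p{\left(w \right)} = \sqrt{w} \left(w + w^{2}\right)$ ($p{\left(w \right)} = \left(w^{2} + w\right) \sqrt{w} = \left(w + w^{2}\right) \sqrt{w} = \sqrt{w} \left(w + w^{2}\right)$)
$\left(\frac{-59112 + 144490}{-149442 + 96888} + \frac{1}{p{\left(F{\left(19 \right)} \right)}}\right) + C{\left(576 \right)} = \left(\frac{-59112 + 144490}{-149442 + 96888} + \frac{1}{19^{\frac{3}{2}} \left(1 + 19\right)}\right) + 576 = \left(\frac{85378}{-52554} + \frac{1}{19 \sqrt{19} \cdot 20}\right) + 576 = \left(85378 \left(- \frac{1}{52554}\right) + \frac{1}{380 \sqrt{19}}\right) + 576 = \left(- \frac{42689}{26277} + \frac{\sqrt{19}}{7220}\right) + 576 = \frac{15092863}{26277} + \frac{\sqrt{19}}{7220}$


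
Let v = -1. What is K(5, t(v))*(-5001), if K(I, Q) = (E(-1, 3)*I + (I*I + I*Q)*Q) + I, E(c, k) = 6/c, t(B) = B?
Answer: 225045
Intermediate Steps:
K(I, Q) = -5*I + Q*(I**2 + I*Q) (K(I, Q) = ((6/(-1))*I + (I*I + I*Q)*Q) + I = ((6*(-1))*I + (I**2 + I*Q)*Q) + I = (-6*I + Q*(I**2 + I*Q)) + I = -5*I + Q*(I**2 + I*Q))
K(5, t(v))*(-5001) = (5*(-5 + (-1)**2 + 5*(-1)))*(-5001) = (5*(-5 + 1 - 5))*(-5001) = (5*(-9))*(-5001) = -45*(-5001) = 225045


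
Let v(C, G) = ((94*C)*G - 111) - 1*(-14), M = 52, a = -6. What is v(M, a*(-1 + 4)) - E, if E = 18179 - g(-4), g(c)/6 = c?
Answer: -106284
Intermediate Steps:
g(c) = 6*c
E = 18203 (E = 18179 - 6*(-4) = 18179 - 1*(-24) = 18179 + 24 = 18203)
v(C, G) = -97 + 94*C*G (v(C, G) = (94*C*G - 111) + 14 = (-111 + 94*C*G) + 14 = -97 + 94*C*G)
v(M, a*(-1 + 4)) - E = (-97 + 94*52*(-6*(-1 + 4))) - 1*18203 = (-97 + 94*52*(-6*3)) - 18203 = (-97 + 94*52*(-18)) - 18203 = (-97 - 87984) - 18203 = -88081 - 18203 = -106284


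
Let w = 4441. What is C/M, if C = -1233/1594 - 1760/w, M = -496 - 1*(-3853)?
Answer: -8281193/23764048578 ≈ -0.00034848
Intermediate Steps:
M = 3357 (M = -496 + 3853 = 3357)
C = -8281193/7078954 (C = -1233/1594 - 1760/4441 = -8281193/7078954 ≈ -1.1698)
C/M = -8281193/7078954/3357 = -8281193/7078954*1/3357 = -8281193/23764048578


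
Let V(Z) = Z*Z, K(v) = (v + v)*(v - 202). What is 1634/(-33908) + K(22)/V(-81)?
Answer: -15515113/12359466 ≈ -1.2553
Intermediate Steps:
K(v) = 2*v*(-202 + v) (K(v) = (2*v)*(-202 + v) = 2*v*(-202 + v))
V(Z) = Z²
1634/(-33908) + K(22)/V(-81) = 1634/(-33908) + (2*22*(-202 + 22))/((-81)²) = 1634*(-1/33908) + (2*22*(-180))/6561 = -817/16954 - 7920*1/6561 = -817/16954 - 880/729 = -15515113/12359466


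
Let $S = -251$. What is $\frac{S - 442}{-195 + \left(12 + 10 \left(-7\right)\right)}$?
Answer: $\frac{63}{23} \approx 2.7391$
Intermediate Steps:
$\frac{S - 442}{-195 + \left(12 + 10 \left(-7\right)\right)} = \frac{-251 - 442}{-195 + \left(12 + 10 \left(-7\right)\right)} = - \frac{693}{-195 + \left(12 - 70\right)} = - \frac{693}{-195 - 58} = - \frac{693}{-253} = \left(-693\right) \left(- \frac{1}{253}\right) = \frac{63}{23}$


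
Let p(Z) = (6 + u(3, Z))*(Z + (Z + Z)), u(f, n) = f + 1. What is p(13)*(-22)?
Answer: -8580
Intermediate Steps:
u(f, n) = 1 + f
p(Z) = 30*Z (p(Z) = (6 + (1 + 3))*(Z + (Z + Z)) = (6 + 4)*(Z + 2*Z) = 10*(3*Z) = 30*Z)
p(13)*(-22) = (30*13)*(-22) = 390*(-22) = -8580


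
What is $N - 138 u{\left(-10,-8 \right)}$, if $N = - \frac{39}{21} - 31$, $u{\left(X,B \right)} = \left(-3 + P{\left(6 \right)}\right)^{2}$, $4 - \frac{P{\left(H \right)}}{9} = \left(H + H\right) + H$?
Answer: $- \frac{16075436}{7} \approx -2.2965 \cdot 10^{6}$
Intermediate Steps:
$P{\left(H \right)} = 36 - 27 H$ ($P{\left(H \right)} = 36 - 9 \left(\left(H + H\right) + H\right) = 36 - 9 \left(2 H + H\right) = 36 - 9 \cdot 3 H = 36 - 27 H$)
$u{\left(X,B \right)} = 16641$ ($u{\left(X,B \right)} = \left(-3 + \left(36 - 162\right)\right)^{2} = \left(-3 - 126\right)^{2} = \left(-129\right)^{2} = 16641$)
$N = - \frac{230}{7}$ ($N = \left(-39\right) \frac{1}{21} - 31 = - \frac{13}{7} - 31 = - \frac{230}{7} \approx -32.857$)
$N - 138 u{\left(-10,-8 \right)} = - \frac{230}{7} - 2296458 = - \frac{16075436}{7}$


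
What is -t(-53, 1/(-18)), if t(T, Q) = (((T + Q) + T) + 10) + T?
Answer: 2683/18 ≈ 149.06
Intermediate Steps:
t(T, Q) = 10 + Q + 3*T (t(T, Q) = (((Q + T) + T) + 10) + T = ((Q + 2*T) + 10) + T = (10 + Q + 2*T) + T = 10 + Q + 3*T)
-t(-53, 1/(-18)) = -(10 + 1/(-18) + 3*(-53)) = -(10 - 1/18 - 159) = -1*(-2683/18) = 2683/18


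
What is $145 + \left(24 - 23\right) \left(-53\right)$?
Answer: $92$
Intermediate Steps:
$145 + \left(24 - 23\right) \left(-53\right) = 145 + 1 \left(-53\right) = 145 - 53 = 92$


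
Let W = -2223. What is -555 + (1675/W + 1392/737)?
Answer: -907424864/1638351 ≈ -553.87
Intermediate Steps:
-555 + (1675/W + 1392/737) = -555 + (1675/(-2223) + 1392/737) = -555 + (1675*(-1/2223) + 1392*(1/737)) = -555 + (-1675/2223 + 1392/737) = -555 + 1859941/1638351 = -907424864/1638351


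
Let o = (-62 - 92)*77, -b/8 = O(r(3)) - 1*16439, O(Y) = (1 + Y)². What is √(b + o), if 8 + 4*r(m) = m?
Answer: √478614/2 ≈ 345.91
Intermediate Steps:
r(m) = -2 + m/4
b = 263023/2 (b = -8*((1 + (-2 + (¼)*3))² - 1*16439) = -8*((1 + (-2 + ¾))² - 16439) = -8*((1 - 5/4)² - 16439) = -8*((-¼)² - 16439) = -8*(1/16 - 16439) = -8*(-263023/16) = 263023/2 ≈ 1.3151e+5)
o = -11858 (o = -154*77 = -11858)
√(b + o) = √(263023/2 - 11858) = √(239307/2) = √478614/2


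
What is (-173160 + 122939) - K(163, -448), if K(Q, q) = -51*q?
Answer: -73069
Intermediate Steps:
(-173160 + 122939) - K(163, -448) = (-173160 + 122939) - (-51)*(-448) = -50221 - 1*22848 = -50221 - 22848 = -73069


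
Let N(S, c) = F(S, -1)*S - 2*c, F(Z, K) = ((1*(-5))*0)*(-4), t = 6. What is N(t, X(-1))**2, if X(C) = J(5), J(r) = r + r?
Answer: 400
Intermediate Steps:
J(r) = 2*r
F(Z, K) = 0 (F(Z, K) = -5*0*(-4) = 0*(-4) = 0)
X(C) = 10 (X(C) = 2*5 = 10)
N(S, c) = -2*c (N(S, c) = 0*S - 2*c = 0 - 2*c = -2*c)
N(t, X(-1))**2 = (-2*10)**2 = (-20)**2 = 400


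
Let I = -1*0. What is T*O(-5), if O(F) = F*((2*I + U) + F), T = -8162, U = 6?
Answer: 40810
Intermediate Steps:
I = 0
O(F) = F*(6 + F) (O(F) = F*((2*0 + 6) + F) = F*((0 + 6) + F) = F*(6 + F))
T*O(-5) = -(-40810)*(6 - 5) = -(-40810) = -8162*(-5) = 40810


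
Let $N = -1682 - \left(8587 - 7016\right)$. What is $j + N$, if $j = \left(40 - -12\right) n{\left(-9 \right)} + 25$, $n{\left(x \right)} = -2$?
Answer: $-3332$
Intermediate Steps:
$N = -3253$ ($N = -1682 - 1571 = -3253$)
$j = -79$ ($j = \left(40 - -12\right) \left(-2\right) + 25 = \left(40 + 12\right) \left(-2\right) + 25 = 52 \left(-2\right) + 25 = -104 + 25 = -79$)
$j + N = -79 - 3253 = -3332$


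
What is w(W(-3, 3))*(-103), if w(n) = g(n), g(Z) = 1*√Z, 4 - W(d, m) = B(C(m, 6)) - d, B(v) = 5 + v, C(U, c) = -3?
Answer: -103*I ≈ -103.0*I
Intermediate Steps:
W(d, m) = 2 + d (W(d, m) = 4 - ((5 - 3) - d) = 4 - (2 - d) = 4 + (-2 + d) = 2 + d)
g(Z) = √Z
w(n) = √n
w(W(-3, 3))*(-103) = √(2 - 3)*(-103) = √(-1)*(-103) = I*(-103) = -103*I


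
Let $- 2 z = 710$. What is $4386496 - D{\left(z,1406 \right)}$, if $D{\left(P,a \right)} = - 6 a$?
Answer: $4394932$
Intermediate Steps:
$z = -355$ ($z = \left(- \frac{1}{2}\right) 710 = -355$)
$4386496 - D{\left(z,1406 \right)} = 4386496 - \left(-6\right) 1406 = 4386496 - -8436 = 4386496 + 8436 = 4394932$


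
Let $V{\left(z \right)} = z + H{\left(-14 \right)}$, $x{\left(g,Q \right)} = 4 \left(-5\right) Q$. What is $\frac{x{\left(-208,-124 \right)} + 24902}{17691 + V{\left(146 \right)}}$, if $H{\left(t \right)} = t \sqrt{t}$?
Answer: $\frac{488412734}{318161313} + \frac{383348 i \sqrt{14}}{318161313} \approx 1.5351 + 0.0045083 i$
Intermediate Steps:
$x{\left(g,Q \right)} = - 20 Q$
$H{\left(t \right)} = t^{\frac{3}{2}}$
$V{\left(z \right)} = z - 14 i \sqrt{14}$ ($V{\left(z \right)} = z + \left(-14\right)^{\frac{3}{2}} = z - 14 i \sqrt{14}$)
$\frac{x{\left(-208,-124 \right)} + 24902}{17691 + V{\left(146 \right)}} = \frac{\left(-20\right) \left(-124\right) + 24902}{17691 + \left(146 - 14 i \sqrt{14}\right)} = \frac{2480 + 24902}{17837 - 14 i \sqrt{14}} = \frac{27382}{17837 - 14 i \sqrt{14}}$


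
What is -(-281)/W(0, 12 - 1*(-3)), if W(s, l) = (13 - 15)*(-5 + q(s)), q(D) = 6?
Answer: -281/2 ≈ -140.50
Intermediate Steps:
W(s, l) = -2 (W(s, l) = (13 - 15)*(-5 + 6) = -2*1 = -2)
-(-281)/W(0, 12 - 1*(-3)) = -(-281)/(-2) = -(-281)*(-1)/2 = -1*281/2 = -281/2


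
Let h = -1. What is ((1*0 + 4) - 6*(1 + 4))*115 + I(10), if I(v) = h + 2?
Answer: -2989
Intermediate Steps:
I(v) = 1 (I(v) = -1 + 2 = 1)
((1*0 + 4) - 6*(1 + 4))*115 + I(10) = ((1*0 + 4) - 6*(1 + 4))*115 + 1 = ((0 + 4) - 6*5)*115 + 1 = (4 - 2*15)*115 + 1 = (4 - 30)*115 + 1 = -26*115 + 1 = -2990 + 1 = -2989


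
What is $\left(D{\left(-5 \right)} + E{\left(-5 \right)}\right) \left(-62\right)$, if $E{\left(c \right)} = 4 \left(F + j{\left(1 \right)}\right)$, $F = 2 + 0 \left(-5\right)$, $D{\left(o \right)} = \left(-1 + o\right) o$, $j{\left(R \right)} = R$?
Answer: $-2604$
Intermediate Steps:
$D{\left(o \right)} = o \left(-1 + o\right)$
$F = 2$ ($F = 2 + 0 = 2$)
$E{\left(c \right)} = 12$ ($E{\left(c \right)} = 4 \left(2 + 1\right) = 4 \cdot 3 = 12$)
$\left(D{\left(-5 \right)} + E{\left(-5 \right)}\right) \left(-62\right) = \left(- 5 \left(-1 - 5\right) + 12\right) \left(-62\right) = \left(\left(-5\right) \left(-6\right) + 12\right) \left(-62\right) = \left(30 + 12\right) \left(-62\right) = 42 \left(-62\right) = -2604$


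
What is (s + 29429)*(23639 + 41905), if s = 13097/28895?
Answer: 55736261424288/28895 ≈ 1.9289e+9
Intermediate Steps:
s = 13097/28895 (s = 13097*(1/28895) = 13097/28895 ≈ 0.45326)
(s + 29429)*(23639 + 41905) = (13097/28895 + 29429)*(23639 + 41905) = (850364052/28895)*65544 = 55736261424288/28895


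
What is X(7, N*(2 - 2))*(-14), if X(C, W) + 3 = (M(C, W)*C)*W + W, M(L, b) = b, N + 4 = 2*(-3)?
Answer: 42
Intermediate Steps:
N = -10 (N = -4 + 2*(-3) = -4 - 6 = -10)
X(C, W) = -3 + W + C*W**2 (X(C, W) = -3 + ((W*C)*W + W) = -3 + ((C*W)*W + W) = -3 + (C*W**2 + W) = -3 + (W + C*W**2) = -3 + W + C*W**2)
X(7, N*(2 - 2))*(-14) = (-3 - 10*(2 - 2) + 7*(-10*(2 - 2))**2)*(-14) = (-3 - 10*0 + 7*(-10*0)**2)*(-14) = (-3 + 0 + 7*0**2)*(-14) = (-3 + 0 + 7*0)*(-14) = (-3 + 0 + 0)*(-14) = -3*(-14) = 42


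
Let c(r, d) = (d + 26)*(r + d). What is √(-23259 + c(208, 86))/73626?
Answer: √9669/73626 ≈ 0.0013355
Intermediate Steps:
c(r, d) = (26 + d)*(d + r)
√(-23259 + c(208, 86))/73626 = √(-23259 + (86² + 26*86 + 26*208 + 86*208))/73626 = √(-23259 + (7396 + 2236 + 5408 + 17888))*(1/73626) = √(-23259 + 32928)*(1/73626) = √9669*(1/73626) = √9669/73626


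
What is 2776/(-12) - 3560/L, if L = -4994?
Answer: -1727578/7491 ≈ -230.62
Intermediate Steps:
2776/(-12) - 3560/L = 2776/(-12) - 3560/(-4994) = 2776*(-1/12) - 3560*(-1/4994) = -694/3 + 1780/2497 = -1727578/7491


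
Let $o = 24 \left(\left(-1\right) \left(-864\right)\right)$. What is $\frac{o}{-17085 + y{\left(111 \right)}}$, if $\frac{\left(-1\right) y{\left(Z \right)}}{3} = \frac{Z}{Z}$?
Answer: $- \frac{108}{89} \approx -1.2135$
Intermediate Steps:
$y{\left(Z \right)} = -3$ ($y{\left(Z \right)} = - 3 \frac{Z}{Z} = \left(-3\right) 1 = -3$)
$o = 20736$ ($o = 24 \cdot 864 = 20736$)
$\frac{o}{-17085 + y{\left(111 \right)}} = \frac{20736}{-17085 - 3} = \frac{20736}{-17088} = 20736 \left(- \frac{1}{17088}\right) = - \frac{108}{89}$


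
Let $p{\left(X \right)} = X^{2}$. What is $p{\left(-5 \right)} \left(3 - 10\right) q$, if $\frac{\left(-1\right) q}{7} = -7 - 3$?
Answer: $-12250$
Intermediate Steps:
$q = 70$ ($q = - 7 \left(-7 - 3\right) = \left(-7\right) \left(-10\right) = 70$)
$p{\left(-5 \right)} \left(3 - 10\right) q = \left(-5\right)^{2} \left(3 - 10\right) 70 = 25 \left(3 - 10\right) 70 = 25 \left(-7\right) 70 = \left(-175\right) 70 = -12250$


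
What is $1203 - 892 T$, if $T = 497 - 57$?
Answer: $-391277$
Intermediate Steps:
$T = 440$
$1203 - 892 T = 1203 - 392480 = -391277$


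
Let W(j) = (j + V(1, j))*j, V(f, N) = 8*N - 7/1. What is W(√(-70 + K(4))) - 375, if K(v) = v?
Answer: -969 - 7*I*√66 ≈ -969.0 - 56.868*I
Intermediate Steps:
V(f, N) = -7 + 8*N (V(f, N) = 8*N - 7*1 = 8*N - 7 = -7 + 8*N)
W(j) = j*(-7 + 9*j) (W(j) = (j + (-7 + 8*j))*j = (-7 + 9*j)*j = j*(-7 + 9*j))
W(√(-70 + K(4))) - 375 = √(-70 + 4)*(-7 + 9*√(-70 + 4)) - 375 = √(-66)*(-7 + 9*√(-66)) - 375 = (I*√66)*(-7 + 9*(I*√66)) - 375 = (I*√66)*(-7 + 9*I*√66) - 375 = I*√66*(-7 + 9*I*√66) - 375 = -375 + I*√66*(-7 + 9*I*√66)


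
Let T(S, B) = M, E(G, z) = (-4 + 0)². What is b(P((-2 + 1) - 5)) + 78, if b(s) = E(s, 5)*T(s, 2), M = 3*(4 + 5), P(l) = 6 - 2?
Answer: 510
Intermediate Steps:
P(l) = 4
E(G, z) = 16 (E(G, z) = (-4)² = 16)
M = 27 (M = 3*9 = 27)
T(S, B) = 27
b(s) = 432 (b(s) = 16*27 = 432)
b(P((-2 + 1) - 5)) + 78 = 432 + 78 = 510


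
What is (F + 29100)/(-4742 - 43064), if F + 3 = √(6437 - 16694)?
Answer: -549/902 - I*√10257/47806 ≈ -0.60865 - 0.0021185*I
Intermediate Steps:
F = -3 + I*√10257 (F = -3 + √(6437 - 16694) = -3 + √(-10257) = -3 + I*√10257 ≈ -3.0 + 101.28*I)
(F + 29100)/(-4742 - 43064) = ((-3 + I*√10257) + 29100)/(-4742 - 43064) = (29097 + I*√10257)/(-47806) = (29097 + I*√10257)*(-1/47806) = -549/902 - I*√10257/47806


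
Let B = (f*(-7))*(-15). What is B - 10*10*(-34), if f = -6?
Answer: 2770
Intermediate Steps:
B = -630 (B = -6*(-7)*(-15) = 42*(-15) = -630)
B - 10*10*(-34) = -630 - 10*10*(-34) = -630 - 100*(-34) = -630 + 3400 = 2770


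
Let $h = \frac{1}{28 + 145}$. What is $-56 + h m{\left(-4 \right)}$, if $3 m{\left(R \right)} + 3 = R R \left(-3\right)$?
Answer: $- \frac{9705}{173} \approx -56.098$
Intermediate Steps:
$m{\left(R \right)} = -1 - R^{2}$ ($m{\left(R \right)} = -1 + \frac{R R \left(-3\right)}{3} = -1 + \frac{R^{2} \left(-3\right)}{3} = -1 + \frac{\left(-3\right) R^{2}}{3} = -1 - R^{2}$)
$h = \frac{1}{173} \approx 0.0057803$
$-56 + h m{\left(-4 \right)} = -56 + \frac{-1 - \left(-4\right)^{2}}{173} = -56 + \frac{-1 - 16}{173} = -56 + \frac{1}{173} \left(-17\right) = -56 - \frac{17}{173} = - \frac{9705}{173}$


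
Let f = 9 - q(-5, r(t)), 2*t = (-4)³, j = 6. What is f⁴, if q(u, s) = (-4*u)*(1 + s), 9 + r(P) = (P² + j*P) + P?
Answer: 62810665595954721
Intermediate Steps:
t = -32 (t = (½)*(-4)³ = (½)*(-64) = -32)
r(P) = -9 + P² + 7*P (r(P) = -9 + ((P² + 6*P) + P) = -9 + (P² + 7*P) = -9 + P² + 7*P)
q(u, s) = -4*u*(1 + s)
f = -15831 (f = 9 - (-4)*(-5)*(1 + (-9 + (-32)² + 7*(-32))) = 9 - (-4)*(-5)*(1 + (-9 + 1024 - 224)) = 9 - (-4)*(-5)*(1 + 791) = 9 - (-4)*(-5)*792 = 9 - 1*15840 = 9 - 15840 = -15831)
f⁴ = (-15831)⁴ = 62810665595954721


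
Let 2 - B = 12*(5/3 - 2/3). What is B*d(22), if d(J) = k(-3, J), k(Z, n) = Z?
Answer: 30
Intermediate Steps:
d(J) = -3
B = -10 (B = 2 - 12*(5/3 - 2/3) = 2 - 12*(5*(⅓) - 2*⅓) = 2 - 12*(5/3 - ⅔) = 2 - 12 = -10)
B*d(22) = -10*(-3) = 30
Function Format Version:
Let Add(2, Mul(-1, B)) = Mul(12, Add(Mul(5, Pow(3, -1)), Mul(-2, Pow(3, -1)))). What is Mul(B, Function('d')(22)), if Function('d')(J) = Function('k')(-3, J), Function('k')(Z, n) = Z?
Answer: 30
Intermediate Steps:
Function('d')(J) = -3
B = -10 (B = Add(2, Mul(-1, Mul(12, Add(Mul(5, Pow(3, -1)), Mul(-2, Pow(3, -1)))))) = Add(2, Mul(-1, Mul(12, Add(Mul(5, Rational(1, 3)), Mul(-2, Rational(1, 3)))))) = Add(2, Mul(-1, Mul(12, Add(Rational(5, 3), Rational(-2, 3))))) = Add(2, Mul(-1, Mul(12, 1))) = Add(2, Mul(-1, 12)) = Add(2, -12) = -10)
Mul(B, Function('d')(22)) = Mul(-10, -3) = 30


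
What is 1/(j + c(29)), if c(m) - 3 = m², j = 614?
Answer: 1/1458 ≈ 0.00068587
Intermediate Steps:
c(m) = 3 + m²
1/(j + c(29)) = 1/(614 + (3 + 29²)) = 1/(614 + (3 + 841)) = 1/(614 + 844) = 1/1458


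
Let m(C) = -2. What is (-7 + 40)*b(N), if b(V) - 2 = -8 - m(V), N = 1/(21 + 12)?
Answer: -132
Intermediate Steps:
N = 1/33 ≈ 0.030303
b(V) = -4 (b(V) = 2 + (-8 - 1*(-2)) = 2 + (-8 + 2) = 2 - 6 = -4)
(-7 + 40)*b(N) = (-7 + 40)*(-4) = 33*(-4) = -132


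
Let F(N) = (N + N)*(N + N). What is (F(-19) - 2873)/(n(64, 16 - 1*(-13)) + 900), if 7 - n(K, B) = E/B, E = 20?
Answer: -41441/26283 ≈ -1.5767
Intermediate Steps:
n(K, B) = 7 - 20/B
F(N) = 4*N² (F(N) = (2*N)*(2*N) = 4*N²)
(F(-19) - 2873)/(n(64, 16 - 1*(-13)) + 900) = (4*(-19)² - 2873)/((7 - 20/(16 - 1*(-13))) + 900) = (4*361 - 2873)/((7 - 20/(16 + 13)) + 900) = (1444 - 2873)/((7 - 20/29) + 900) = -1429/((7 - 20*1/29) + 900) = -1429/((7 - 20/29) + 900) = -1429/(183/29 + 900) = -1429/26283/29 = -1429*29/26283 = -41441/26283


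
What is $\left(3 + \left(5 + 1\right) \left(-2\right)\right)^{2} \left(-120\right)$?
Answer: $-9720$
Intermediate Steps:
$\left(3 + \left(5 + 1\right) \left(-2\right)\right)^{2} \left(-120\right) = \left(3 + 6 \left(-2\right)\right)^{2} \left(-120\right) = \left(3 - 12\right)^{2} \left(-120\right) = \left(-9\right)^{2} \left(-120\right) = 81 \left(-120\right) = -9720$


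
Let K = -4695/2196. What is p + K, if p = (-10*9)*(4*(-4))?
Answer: 1052515/732 ≈ 1437.9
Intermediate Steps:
p = 1440 (p = -90*(-16) = 1440)
K = -1565/732 (K = -4695*1/2196 = -1565/732 ≈ -2.1380)
p + K = 1440 - 1565/732 = 1052515/732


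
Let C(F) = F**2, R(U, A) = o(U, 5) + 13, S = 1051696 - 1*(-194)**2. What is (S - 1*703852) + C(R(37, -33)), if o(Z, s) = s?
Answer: 310532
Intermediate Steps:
S = 1014060 (S = 1051696 - 1*37636 = 1051696 - 37636 = 1014060)
R(U, A) = 18 (R(U, A) = 5 + 13 = 18)
(S - 1*703852) + C(R(37, -33)) = (1014060 - 1*703852) + 18**2 = (1014060 - 703852) + 324 = 310208 + 324 = 310532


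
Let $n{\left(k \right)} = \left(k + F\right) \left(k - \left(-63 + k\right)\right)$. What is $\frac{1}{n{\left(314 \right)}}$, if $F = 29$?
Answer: $\frac{1}{21609} \approx 4.6277 \cdot 10^{-5}$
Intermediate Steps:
$n{\left(k \right)} = 1827 + 63 k$ ($n{\left(k \right)} = \left(k + 29\right) \left(k - \left(-63 + k\right)\right) = \left(29 + k\right) 63 = 1827 + 63 k$)
$\frac{1}{n{\left(314 \right)}} = \frac{1}{1827 + 63 \cdot 314} = \frac{1}{1827 + 19782} = \frac{1}{21609}$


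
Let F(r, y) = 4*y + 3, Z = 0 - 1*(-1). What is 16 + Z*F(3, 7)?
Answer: 47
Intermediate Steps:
Z = 1 (Z = 0 + 1 = 1)
F(r, y) = 3 + 4*y
16 + Z*F(3, 7) = 16 + 1*(3 + 4*7) = 16 + 1*(3 + 28) = 16 + 1*31 = 16 + 31 = 47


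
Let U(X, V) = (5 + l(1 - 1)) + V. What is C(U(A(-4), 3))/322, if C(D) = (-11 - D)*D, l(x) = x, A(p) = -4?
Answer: -76/161 ≈ -0.47205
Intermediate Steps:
U(X, V) = 5 + V (U(X, V) = (5 + (1 - 1)) + V = (5 + 0) + V = 5 + V)
C(D) = D*(-11 - D)
C(U(A(-4), 3))/322 = -(5 + 3)*(11 + (5 + 3))/322 = -1*8*(11 + 8)*(1/322) = -1*8*19*(1/322) = -152*1/322 = -76/161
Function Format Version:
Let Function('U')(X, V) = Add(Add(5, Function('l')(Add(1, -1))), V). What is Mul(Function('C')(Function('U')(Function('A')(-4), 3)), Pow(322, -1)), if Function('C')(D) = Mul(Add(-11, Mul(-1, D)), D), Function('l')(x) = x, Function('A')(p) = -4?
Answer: Rational(-76, 161) ≈ -0.47205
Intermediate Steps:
Function('U')(X, V) = Add(5, V) (Function('U')(X, V) = Add(Add(5, Add(1, -1)), V) = Add(Add(5, 0), V) = Add(5, V))
Function('C')(D) = Mul(D, Add(-11, Mul(-1, D)))
Mul(Function('C')(Function('U')(Function('A')(-4), 3)), Pow(322, -1)) = Mul(Mul(-1, Add(5, 3), Add(11, Add(5, 3))), Pow(322, -1)) = Mul(Mul(-1, 8, Add(11, 8)), Rational(1, 322)) = Mul(Mul(-1, 8, 19), Rational(1, 322)) = Mul(-152, Rational(1, 322)) = Rational(-76, 161)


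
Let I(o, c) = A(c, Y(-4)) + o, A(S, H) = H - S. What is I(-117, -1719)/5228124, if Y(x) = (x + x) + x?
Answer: 265/871354 ≈ 0.00030412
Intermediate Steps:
Y(x) = 3*x (Y(x) = 2*x + x = 3*x)
I(o, c) = -12 + o - c (I(o, c) = (3*(-4) - c) + o = (-12 - c) + o = -12 + o - c)
I(-117, -1719)/5228124 = (-12 - 117 - 1*(-1719))/5228124 = (-12 - 117 + 1719)*(1/5228124) = 1590*(1/5228124) = 265/871354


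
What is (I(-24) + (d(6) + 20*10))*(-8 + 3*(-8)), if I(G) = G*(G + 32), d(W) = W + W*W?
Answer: -1600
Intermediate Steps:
d(W) = W + W**2
I(G) = G*(32 + G)
(I(-24) + (d(6) + 20*10))*(-8 + 3*(-8)) = (-24*(32 - 24) + (6*(1 + 6) + 20*10))*(-8 + 3*(-8)) = (-24*8 + (6*7 + 200))*(-8 - 24) = (-192 + (42 + 200))*(-32) = (-192 + 242)*(-32) = 50*(-32) = -1600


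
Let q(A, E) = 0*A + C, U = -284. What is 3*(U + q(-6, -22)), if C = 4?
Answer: -840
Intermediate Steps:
q(A, E) = 4 (q(A, E) = 0*A + 4 = 0 + 4 = 4)
3*(U + q(-6, -22)) = 3*(-284 + 4) = 3*(-280) = -840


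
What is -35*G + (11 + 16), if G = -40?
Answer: 1427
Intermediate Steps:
-35*G + (11 + 16) = -35*(-40) + (11 + 16) = 1400 + 27 = 1427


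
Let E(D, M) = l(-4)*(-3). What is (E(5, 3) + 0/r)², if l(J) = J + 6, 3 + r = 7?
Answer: 36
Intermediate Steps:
r = 4 (r = -3 + 7 = 4)
l(J) = 6 + J
E(D, M) = -6 (E(D, M) = (6 - 4)*(-3) = 2*(-3) = -6)
(E(5, 3) + 0/r)² = (-6 + 0/4)² = (-6 + 0*(¼))² = (-6 + 0)² = (-6)² = 36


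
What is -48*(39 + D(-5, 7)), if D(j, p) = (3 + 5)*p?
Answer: -4560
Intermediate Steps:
D(j, p) = 8*p
-48*(39 + D(-5, 7)) = -48*(39 + 8*7) = -48*(39 + 56) = -48*95 = -4560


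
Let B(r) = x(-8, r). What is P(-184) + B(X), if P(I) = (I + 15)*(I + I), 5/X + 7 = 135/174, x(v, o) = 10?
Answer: 62202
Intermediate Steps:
X = -290/361 (X = 5/(-7 + 135/174) = 5/(-7 + 135*(1/174)) = 5/(-7 + 45/58) = 5/(-361/58) = 5*(-58/361) = -290/361 ≈ -0.80332)
P(I) = 2*I*(15 + I) (P(I) = (15 + I)*(2*I) = 2*I*(15 + I))
B(r) = 10
P(-184) + B(X) = 2*(-184)*(15 - 184) + 10 = 2*(-184)*(-169) + 10 = 62192 + 10 = 62202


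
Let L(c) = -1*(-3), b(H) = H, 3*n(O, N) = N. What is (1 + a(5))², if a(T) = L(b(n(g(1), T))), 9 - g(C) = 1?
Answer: 16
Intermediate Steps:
g(C) = 8 (g(C) = 9 - 1*1 = 9 - 1 = 8)
n(O, N) = N/3
L(c) = 3
a(T) = 3
(1 + a(5))² = (1 + 3)² = 4² = 16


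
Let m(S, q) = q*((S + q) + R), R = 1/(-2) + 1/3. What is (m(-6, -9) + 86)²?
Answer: 198025/4 ≈ 49506.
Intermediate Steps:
R = -⅙ (R = 1*(-½) + 1*(⅓) = -½ + ⅓ = -⅙ ≈ -0.16667)
m(S, q) = q*(-⅙ + S + q) (m(S, q) = q*((S + q) - ⅙) = q*(-⅙ + S + q))
(m(-6, -9) + 86)² = (-9*(-⅙ - 6 - 9) + 86)² = (-9*(-91/6) + 86)² = (273/2 + 86)² = (445/2)² = 198025/4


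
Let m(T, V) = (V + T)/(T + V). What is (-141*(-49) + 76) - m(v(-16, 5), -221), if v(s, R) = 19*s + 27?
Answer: 6984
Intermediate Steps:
v(s, R) = 27 + 19*s
m(T, V) = 1 (m(T, V) = (T + V)/(T + V) = 1)
(-141*(-49) + 76) - m(v(-16, 5), -221) = (-141*(-49) + 76) - 1*1 = (6909 + 76) - 1 = 6985 - 1 = 6984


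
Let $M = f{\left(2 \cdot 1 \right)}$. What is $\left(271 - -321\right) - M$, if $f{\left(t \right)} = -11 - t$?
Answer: $605$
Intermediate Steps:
$M = -13$ ($M = -11 - 2 \cdot 1 = -11 - 2 = -13$)
$\left(271 - -321\right) - M = \left(271 - -321\right) - -13 = \left(271 + 321\right) + 13 = 592 + 13 = 605$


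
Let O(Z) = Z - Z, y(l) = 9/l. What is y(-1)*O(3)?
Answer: 0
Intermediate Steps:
O(Z) = 0
y(-1)*O(3) = (9/(-1))*0 = (9*(-1))*0 = -9*0 = 0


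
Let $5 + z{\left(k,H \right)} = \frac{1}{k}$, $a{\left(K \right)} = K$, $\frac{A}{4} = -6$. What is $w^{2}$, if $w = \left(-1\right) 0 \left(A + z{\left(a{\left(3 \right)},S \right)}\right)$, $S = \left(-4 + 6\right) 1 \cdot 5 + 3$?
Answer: $0$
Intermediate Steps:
$A = -24$ ($A = 4 \left(-6\right) = -24$)
$S = 13$ ($S = 2 \cdot 1 \cdot 5 + 3 = 2 \cdot 5 + 3 = 10 + 3 = 13$)
$z{\left(k,H \right)} = -5 + \frac{1}{k}$
$w = 0$ ($w = \left(-1\right) 0 \left(-24 - \left(5 - \frac{1}{3}\right)\right) = 0 \left(-24 + \left(-5 + \frac{1}{3}\right)\right) = 0 \left(-24 - \frac{14}{3}\right) = 0 \left(- \frac{86}{3}\right) = 0$)
$w^{2} = 0^{2} = 0$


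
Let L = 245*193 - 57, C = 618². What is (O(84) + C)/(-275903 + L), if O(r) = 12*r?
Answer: -127644/76225 ≈ -1.6746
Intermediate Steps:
C = 381924
L = 47228 (L = 47285 - 57 = 47228)
(O(84) + C)/(-275903 + L) = (12*84 + 381924)/(-275903 + 47228) = (1008 + 381924)/(-228675) = 382932*(-1/228675) = -127644/76225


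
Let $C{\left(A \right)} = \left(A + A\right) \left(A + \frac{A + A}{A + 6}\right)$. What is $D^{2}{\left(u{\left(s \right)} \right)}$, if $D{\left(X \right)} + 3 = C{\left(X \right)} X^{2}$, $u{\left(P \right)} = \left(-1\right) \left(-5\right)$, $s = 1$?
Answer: $\frac{262991089}{121} \approx 2.1735 \cdot 10^{6}$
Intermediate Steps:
$u{\left(P \right)} = 5$
$C{\left(A \right)} = 2 A \left(A + \frac{2 A}{6 + A}\right)$
$D{\left(X \right)} = -3 + \frac{2 X^{4} \left(8 + X\right)}{6 + X}$ ($D{\left(X \right)} = -3 + \frac{2 X^{2} \left(8 + X\right)}{6 + X} X^{2} = -3 + \frac{2 X^{4} \left(8 + X\right)}{6 + X}$)
$D^{2}{\left(u{\left(s \right)} \right)} = \left(\frac{-18 - 15 + 2 \cdot 5^{4} \left(8 + 5\right)}{6 + 5}\right)^{2} = \left(\frac{-18 - 15 + 2 \cdot 625 \cdot 13}{11}\right)^{2} = \left(\frac{-18 - 15 + 16250}{11}\right)^{2} = \left(\frac{1}{11} \cdot 16217\right)^{2} = \left(\frac{16217}{11}\right)^{2} = \frac{262991089}{121}$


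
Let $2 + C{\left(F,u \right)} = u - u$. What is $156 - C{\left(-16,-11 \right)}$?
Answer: $158$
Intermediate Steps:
$C{\left(F,u \right)} = -2$ ($C{\left(F,u \right)} = -2 + \left(u - u\right) = -2 + 0 = -2$)
$156 - C{\left(-16,-11 \right)} = 156 - -2 = 156 + 2 = 158$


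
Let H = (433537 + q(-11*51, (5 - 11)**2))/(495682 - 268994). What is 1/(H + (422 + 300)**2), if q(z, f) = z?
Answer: 14168/7385578773 ≈ 1.9183e-6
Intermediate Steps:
H = 27061/14168 (H = (433537 - 11*51)/(495682 - 268994) = (433537 - 561)/226688 = 432976*(1/226688) = 27061/14168 ≈ 1.9100)
1/(H + (422 + 300)**2) = 1/(27061/14168 + (422 + 300)**2) = 1/(27061/14168 + 722**2) = 1/(27061/14168 + 521284) = 1/(7385578773/14168) = 14168/7385578773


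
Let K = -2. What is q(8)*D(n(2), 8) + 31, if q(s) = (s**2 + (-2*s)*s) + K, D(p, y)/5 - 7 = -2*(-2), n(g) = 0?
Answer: -3599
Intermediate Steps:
D(p, y) = 55 (D(p, y) = 35 + 5*(-2*(-2)) = 35 + 5*4 = 35 + 20 = 55)
q(s) = -2 - s**2 (q(s) = (s**2 + (-2*s)*s) - 2 = (s**2 - 2*s**2) - 2 = -s**2 - 2 = -2 - s**2)
q(8)*D(n(2), 8) + 31 = (-2 - 1*8**2)*55 + 31 = (-2 - 1*64)*55 + 31 = (-2 - 64)*55 + 31 = -66*55 + 31 = -3630 + 31 = -3599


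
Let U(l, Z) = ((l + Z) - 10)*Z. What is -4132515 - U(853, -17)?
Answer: -4118473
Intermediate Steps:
U(l, Z) = Z*(-10 + Z + l) (U(l, Z) = ((Z + l) - 10)*Z = (-10 + Z + l)*Z = Z*(-10 + Z + l))
-4132515 - U(853, -17) = -4132515 - (-17)*(-10 - 17 + 853) = -4132515 - (-17)*826 = -4132515 - 1*(-14042) = -4132515 + 14042 = -4118473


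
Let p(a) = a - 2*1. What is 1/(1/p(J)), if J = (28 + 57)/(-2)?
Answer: -89/2 ≈ -44.500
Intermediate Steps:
J = -85/2 (J = 85*(-½) = -85/2 ≈ -42.500)
p(a) = -2 + a (p(a) = a - 2 = -2 + a)
1/(1/p(J)) = 1/(1/(-2 - 85/2)) = 1/(1/(-89/2)) = 1/(-2/89) = -89/2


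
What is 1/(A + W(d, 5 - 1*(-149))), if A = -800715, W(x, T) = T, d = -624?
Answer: -1/800561 ≈ -1.2491e-6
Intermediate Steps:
1/(A + W(d, 5 - 1*(-149))) = 1/(-800715 + (5 - 1*(-149))) = 1/(-800715 + (5 + 149)) = 1/(-800715 + 154) = 1/(-800561) = -1/800561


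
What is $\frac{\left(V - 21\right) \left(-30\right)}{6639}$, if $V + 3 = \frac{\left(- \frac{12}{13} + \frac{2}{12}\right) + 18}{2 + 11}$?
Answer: $\frac{114955}{1121991} \approx 0.10246$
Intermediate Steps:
$V = - \frac{1697}{1014}$ ($V = -3 + \frac{\left(- \frac{12}{13} + \frac{2}{12}\right) + 18}{2 + 11} = -3 + \frac{\left(\left(-12\right) \frac{1}{13} + 2 \cdot \frac{1}{12}\right) + 18}{13} = -3 + \left(\left(- \frac{12}{13} + \frac{1}{6}\right) + 18\right) \frac{1}{13} = -3 + \left(- \frac{59}{78} + 18\right) \frac{1}{13} = -3 + \frac{1345}{78} \cdot \frac{1}{13} = -3 + \frac{1345}{1014} = - \frac{1697}{1014} \approx -1.6736$)
$\frac{\left(V - 21\right) \left(-30\right)}{6639} = \frac{\left(- \frac{1697}{1014} - 21\right) \left(-30\right)}{6639} = \left(- \frac{22991}{1014}\right) \left(-30\right) \frac{1}{6639} = \frac{114955}{169} \cdot \frac{1}{6639} = \frac{114955}{1121991}$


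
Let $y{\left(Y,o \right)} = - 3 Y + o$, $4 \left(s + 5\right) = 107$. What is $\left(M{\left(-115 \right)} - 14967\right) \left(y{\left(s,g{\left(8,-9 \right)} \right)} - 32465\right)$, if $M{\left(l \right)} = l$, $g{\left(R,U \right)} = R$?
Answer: $\frac{981001149}{2} \approx 4.905 \cdot 10^{8}$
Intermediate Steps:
$s = \frac{87}{4}$ ($s = -5 + \frac{1}{4} \cdot 107 = -5 + \frac{107}{4} = \frac{87}{4} \approx 21.75$)
$y{\left(Y,o \right)} = o - 3 Y$
$\left(M{\left(-115 \right)} - 14967\right) \left(y{\left(s,g{\left(8,-9 \right)} \right)} - 32465\right) = \left(-115 - 14967\right) \left(\left(8 - \frac{261}{4}\right) - 32465\right) = - 15082 \left(\left(8 - \frac{261}{4}\right) - 32465\right) = - 15082 \left(- \frac{229}{4} - 32465\right) = \left(-15082\right) \left(- \frac{130089}{4}\right) = \frac{981001149}{2}$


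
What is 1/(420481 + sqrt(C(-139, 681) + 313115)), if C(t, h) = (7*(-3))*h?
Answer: 420481/176803972547 - sqrt(298814)/176803972547 ≈ 2.3751e-6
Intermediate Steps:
C(t, h) = -21*h
1/(420481 + sqrt(C(-139, 681) + 313115)) = 1/(420481 + sqrt(-21*681 + 313115)) = 1/(420481 + sqrt(-14301 + 313115)) = 1/(420481 + sqrt(298814))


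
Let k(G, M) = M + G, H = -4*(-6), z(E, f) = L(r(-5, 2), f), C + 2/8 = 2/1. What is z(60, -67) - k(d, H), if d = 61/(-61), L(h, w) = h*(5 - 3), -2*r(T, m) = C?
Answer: -99/4 ≈ -24.750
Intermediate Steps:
C = 7/4 (C = -¼ + 2/1 = -¼ + 2*1 = -¼ + 2 = 7/4 ≈ 1.7500)
r(T, m) = -7/8 (r(T, m) = -½*7/4 = -7/8)
L(h, w) = 2*h (L(h, w) = h*2 = 2*h)
z(E, f) = -7/4 (z(E, f) = 2*(-7/8) = -7/4)
d = -1 (d = 61*(-1/61) = -1)
H = 24
k(G, M) = G + M
z(60, -67) - k(d, H) = -7/4 - (-1 + 24) = -7/4 - 1*23 = -7/4 - 23 = -99/4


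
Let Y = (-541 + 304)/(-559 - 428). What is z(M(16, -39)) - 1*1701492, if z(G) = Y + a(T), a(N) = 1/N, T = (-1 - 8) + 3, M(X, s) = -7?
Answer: -3358745063/1974 ≈ -1.7015e+6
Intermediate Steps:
Y = 79/329 (Y = -237/(-987) = -237*(-1/987) = 79/329 ≈ 0.24012)
T = -6 (T = -9 + 3 = -6)
z(G) = 145/1974 (z(G) = 79/329 + 1/(-6) = 79/329 - ⅙ = 145/1974)
z(M(16, -39)) - 1*1701492 = 145/1974 - 1*1701492 = 145/1974 - 1701492 = -3358745063/1974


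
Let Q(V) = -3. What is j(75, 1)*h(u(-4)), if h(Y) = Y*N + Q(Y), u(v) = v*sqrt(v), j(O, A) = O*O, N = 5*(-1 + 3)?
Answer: -16875 - 450000*I ≈ -16875.0 - 4.5e+5*I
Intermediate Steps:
N = 10 (N = 5*2 = 10)
j(O, A) = O**2
u(v) = v**(3/2)
h(Y) = -3 + 10*Y (h(Y) = Y*10 - 3 = 10*Y - 3 = -3 + 10*Y)
j(75, 1)*h(u(-4)) = 75**2*(-3 + 10*(-4)**(3/2)) = 5625*(-3 + 10*(-8*I)) = 5625*(-3 - 80*I) = -16875 - 450000*I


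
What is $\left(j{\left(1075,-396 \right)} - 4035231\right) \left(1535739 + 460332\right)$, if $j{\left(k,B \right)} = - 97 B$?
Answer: $-7977934498149$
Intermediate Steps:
$\left(j{\left(1075,-396 \right)} - 4035231\right) \left(1535739 + 460332\right) = \left(\left(-97\right) \left(-396\right) - 4035231\right) \left(1535739 + 460332\right) = \left(38412 - 4035231\right) 1996071 = \left(-3996819\right) 1996071 = -7977934498149$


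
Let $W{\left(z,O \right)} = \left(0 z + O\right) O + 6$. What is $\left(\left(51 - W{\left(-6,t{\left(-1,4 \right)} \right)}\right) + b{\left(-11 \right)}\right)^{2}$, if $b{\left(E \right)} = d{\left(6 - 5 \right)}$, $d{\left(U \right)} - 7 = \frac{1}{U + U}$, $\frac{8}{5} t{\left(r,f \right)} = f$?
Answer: $\frac{34225}{16} \approx 2139.1$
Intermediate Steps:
$t{\left(r,f \right)} = \frac{5 f}{8}$
$W{\left(z,O \right)} = 6 + O^{2}$ ($W{\left(z,O \right)} = \left(0 + O\right) O + 6 = O O + 6 = O^{2} + 6 = 6 + O^{2}$)
$d{\left(U \right)} = 7 + \frac{1}{2 U}$ ($d{\left(U \right)} = 7 + \frac{1}{U + U} = 7 + \frac{1}{2 U}$)
$b{\left(E \right)} = \frac{15}{2}$ ($b{\left(E \right)} = 7 + \frac{1}{2 \left(6 - 5\right)} = 7 + \frac{1}{2 \cdot 1} = 7 + \frac{1}{2} \cdot 1 = 7 + \frac{1}{2} = \frac{15}{2}$)
$\left(\left(51 - W{\left(-6,t{\left(-1,4 \right)} \right)}\right) + b{\left(-11 \right)}\right)^{2} = \left(\left(51 - \left(6 + \left(\frac{5}{8} \cdot 4\right)^{2}\right)\right) + \frac{15}{2}\right)^{2} = \left(\left(51 - \left(6 + \left(\frac{5}{2}\right)^{2}\right)\right) + \frac{15}{2}\right)^{2} = \left(\left(51 - \left(6 + \frac{25}{4}\right)\right) + \frac{15}{2}\right)^{2} = \left(\left(51 - \frac{49}{4}\right) + \frac{15}{2}\right)^{2} = \left(\frac{155}{4} + \frac{15}{2}\right)^{2} = \left(\frac{185}{4}\right)^{2} = \frac{34225}{16}$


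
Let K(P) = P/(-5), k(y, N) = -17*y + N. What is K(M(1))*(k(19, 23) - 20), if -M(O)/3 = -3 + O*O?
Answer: 384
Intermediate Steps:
M(O) = 9 - 3*O² (M(O) = -3*(-3 + O*O) = -3*(-3 + O²) = 9 - 3*O²)
k(y, N) = N - 17*y
K(P) = -P/5 (K(P) = P*(-⅕) = -P/5)
K(M(1))*(k(19, 23) - 20) = (-(9 - 3*1²)/5)*((23 - 17*19) - 20) = (-(9 - 3*1)/5)*((23 - 323) - 20) = (-(9 - 3)/5)*(-300 - 20) = -⅕*6*(-320) = -6/5*(-320) = 384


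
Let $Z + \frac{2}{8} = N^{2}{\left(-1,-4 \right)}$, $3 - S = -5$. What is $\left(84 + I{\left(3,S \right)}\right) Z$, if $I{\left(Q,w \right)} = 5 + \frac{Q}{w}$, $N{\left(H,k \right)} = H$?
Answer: $\frac{2145}{32} \approx 67.031$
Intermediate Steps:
$S = 8$ ($S = 3 - -5 = 3 + 5 = 8$)
$Z = \frac{3}{4}$ ($Z = - \frac{1}{4} + \left(-1\right)^{2} = - \frac{1}{4} + 1 = \frac{3}{4} \approx 0.75$)
$\left(84 + I{\left(3,S \right)}\right) Z = \left(84 + \left(5 + \frac{3}{8}\right)\right) \frac{3}{4} = \left(84 + \frac{43}{8}\right) \frac{3}{4} = \frac{715}{8} \cdot \frac{3}{4} = \frac{2145}{32}$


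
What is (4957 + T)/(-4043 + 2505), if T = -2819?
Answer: -1069/769 ≈ -1.3901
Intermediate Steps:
(4957 + T)/(-4043 + 2505) = (4957 - 2819)/(-4043 + 2505) = 2138/(-1538) = 2138*(-1/1538) = -1069/769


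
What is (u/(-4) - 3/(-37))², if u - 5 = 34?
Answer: 2047761/21904 ≈ 93.488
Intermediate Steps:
u = 39 (u = 5 + 34 = 39)
(u/(-4) - 3/(-37))² = (39/(-4) - 3/(-37))² = (39*(-¼) - 3*(-1/37))² = (-39/4 + 3/37)² = (-1431/148)² = 2047761/21904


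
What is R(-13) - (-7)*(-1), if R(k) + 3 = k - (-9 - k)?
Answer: -27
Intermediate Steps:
R(k) = 6 + 2*k (R(k) = -3 + (k - (-9 - k)) = -3 + (k + (9 + k)) = -3 + (9 + 2*k) = 6 + 2*k)
R(-13) - (-7)*(-1) = (6 + 2*(-13)) - (-7)*(-1) = (6 - 26) - 1*7 = -20 - 7 = -27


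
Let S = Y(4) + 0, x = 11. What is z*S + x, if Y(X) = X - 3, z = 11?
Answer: 22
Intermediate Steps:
Y(X) = -3 + X
S = 1 (S = (-3 + 4) + 0 = 1 + 0 = 1)
z*S + x = 11*1 + 11 = 11 + 11 = 22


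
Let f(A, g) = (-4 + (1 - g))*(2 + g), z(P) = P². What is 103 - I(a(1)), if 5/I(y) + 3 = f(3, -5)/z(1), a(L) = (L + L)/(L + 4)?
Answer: 932/9 ≈ 103.56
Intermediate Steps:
f(A, g) = (-3 - g)*(2 + g)
a(L) = 2*L/(4 + L) (a(L) = (2*L)/(4 + L) = 2*L/(4 + L))
I(y) = -5/9 (I(y) = 5/(-3 + (-6 - 1*(-5)² - 5*(-5))/(1²)) = 5/(-3 + (-6 - 1*25 + 25)/1) = 5/(-3 + (-6 - 25 + 25)*1) = 5/(-3 - 6*1) = 5/(-3 - 6) = 5/(-9) = 5*(-⅑) = -5/9)
103 - I(a(1)) = 103 - 1*(-5/9) = 103 + 5/9 = 932/9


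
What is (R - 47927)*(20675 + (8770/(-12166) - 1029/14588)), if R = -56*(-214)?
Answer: -9420170165401137/12676972 ≈ -7.4309e+8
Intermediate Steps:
R = 11984
(R - 47927)*(20675 + (8770/(-12166) - 1029/14588)) = (11984 - 47927)*(20675 + (8770/(-12166) - 1029/14588)) = -35943*(20675 + (8770*(-1/12166) - 1029*1/14588)) = -35943*(20675 + (-4385/6083 - 147/2084)) = -35943*(20675 - 10032541/12676972) = -35943*262086363559/12676972 = -9420170165401137/12676972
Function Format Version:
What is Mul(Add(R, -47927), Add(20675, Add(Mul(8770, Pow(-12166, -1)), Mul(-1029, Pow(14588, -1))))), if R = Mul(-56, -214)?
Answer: Rational(-9420170165401137, 12676972) ≈ -7.4309e+8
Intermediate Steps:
R = 11984
Mul(Add(R, -47927), Add(20675, Add(Mul(8770, Pow(-12166, -1)), Mul(-1029, Pow(14588, -1))))) = Mul(Add(11984, -47927), Add(20675, Add(Mul(8770, Pow(-12166, -1)), Mul(-1029, Pow(14588, -1))))) = Mul(-35943, Add(20675, Add(Mul(8770, Rational(-1, 12166)), Mul(-1029, Rational(1, 14588))))) = Mul(-35943, Add(20675, Add(Rational(-4385, 6083), Rational(-147, 2084)))) = Mul(-35943, Add(20675, Rational(-10032541, 12676972))) = Mul(-35943, Rational(262086363559, 12676972)) = Rational(-9420170165401137, 12676972)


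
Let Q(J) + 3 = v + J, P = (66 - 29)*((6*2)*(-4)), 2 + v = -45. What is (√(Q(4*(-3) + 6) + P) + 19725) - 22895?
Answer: -3170 + 2*I*√458 ≈ -3170.0 + 42.802*I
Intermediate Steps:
v = -47 (v = -2 - 45 = -47)
P = -1776 (P = 37*(12*(-4)) = 37*(-48) = -1776)
Q(J) = -50 + J (Q(J) = -3 + (-47 + J) = -50 + J)
(√(Q(4*(-3) + 6) + P) + 19725) - 22895 = (√((-50 + (4*(-3) + 6)) - 1776) + 19725) - 22895 = (√((-50 + (-12 + 6)) - 1776) + 19725) - 22895 = (√((-50 - 6) - 1776) + 19725) - 22895 = (√(-56 - 1776) + 19725) - 22895 = (√(-1832) + 19725) - 22895 = (2*I*√458 + 19725) - 22895 = (19725 + 2*I*√458) - 22895 = -3170 + 2*I*√458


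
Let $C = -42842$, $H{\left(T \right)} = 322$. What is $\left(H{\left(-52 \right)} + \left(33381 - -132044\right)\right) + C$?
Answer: $122905$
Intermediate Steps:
$\left(H{\left(-52 \right)} + \left(33381 - -132044\right)\right) + C = \left(322 + \left(33381 - -132044\right)\right) - 42842 = \left(322 + \left(33381 + 132044\right)\right) - 42842 = \left(322 + 165425\right) - 42842 = 165747 - 42842 = 122905$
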